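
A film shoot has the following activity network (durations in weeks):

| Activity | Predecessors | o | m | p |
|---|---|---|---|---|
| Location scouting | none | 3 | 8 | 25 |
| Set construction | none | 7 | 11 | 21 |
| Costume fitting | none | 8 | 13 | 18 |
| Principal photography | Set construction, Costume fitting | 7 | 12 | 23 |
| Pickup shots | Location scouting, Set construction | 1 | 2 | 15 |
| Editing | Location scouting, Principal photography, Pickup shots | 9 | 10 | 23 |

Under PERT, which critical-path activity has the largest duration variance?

Principal photography

te_Location scouting = (3 + 4·8 + 25)/6 = 60/6 = 10; σ²_Location scouting = ((25−3)/6)² = 13.444
te_Set construction = (7 + 4·11 + 21)/6 = 72/6 = 12; σ²_Set construction = ((21−7)/6)² = 5.444
te_Costume fitting = (8 + 4·13 + 18)/6 = 78/6 = 13; σ²_Costume fitting = ((18−8)/6)² = 2.778
te_Principal photography = (7 + 4·12 + 23)/6 = 78/6 = 13; σ²_Principal photography = ((23−7)/6)² = 7.111
te_Pickup shots = (1 + 4·2 + 15)/6 = 24/6 = 4; σ²_Pickup shots = ((15−1)/6)² = 5.444
te_Editing = (9 + 4·10 + 23)/6 = 72/6 = 12; σ²_Editing = ((23−9)/6)² = 5.444

Forward pass:
ES_Location scouting = 0; EF_Location scouting = 10
ES_Set construction = 0; EF_Set construction = 12
ES_Costume fitting = 0; EF_Costume fitting = 13
ES_Principal photography = max(EF_Set construction=12, EF_Costume fitting=13) = 13; EF_Principal photography = 13+13 = 26
ES_Pickup shots = max(EF_Location scouting=10, EF_Set construction=12) = 12; EF_Pickup shots = 12+4 = 16
ES_Editing = max(EF_Location scouting=10, EF_Principal photography=26, EF_Pickup shots=16) = 26; EF_Editing = 26+12 = 38
Expected project duration μ = 38 weeks. Critical path: Costume fitting → Principal photography → Editing.

Variances on critical path: σ²_Costume fitting=2.778, σ²_Principal photography=7.111, σ²_Editing=5.444.
Largest is σ²_Principal photography = 7.111.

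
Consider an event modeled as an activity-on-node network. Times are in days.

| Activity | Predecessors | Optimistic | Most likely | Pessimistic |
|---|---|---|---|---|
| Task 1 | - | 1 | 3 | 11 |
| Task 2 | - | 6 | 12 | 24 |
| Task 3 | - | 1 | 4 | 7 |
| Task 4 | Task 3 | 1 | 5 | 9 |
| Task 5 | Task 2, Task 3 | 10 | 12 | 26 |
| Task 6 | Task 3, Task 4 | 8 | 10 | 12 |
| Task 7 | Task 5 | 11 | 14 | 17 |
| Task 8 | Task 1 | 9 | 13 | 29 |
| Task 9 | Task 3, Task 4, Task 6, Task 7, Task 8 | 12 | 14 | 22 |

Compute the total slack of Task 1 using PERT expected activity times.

22 days

te_Task 1 = (1 + 4·3 + 11)/6 = 24/6 = 4
te_Task 2 = (6 + 4·12 + 24)/6 = 78/6 = 13
te_Task 3 = (1 + 4·4 + 7)/6 = 24/6 = 4
te_Task 4 = (1 + 4·5 + 9)/6 = 30/6 = 5
te_Task 5 = (10 + 4·12 + 26)/6 = 84/6 = 14
te_Task 6 = (8 + 4·10 + 12)/6 = 60/6 = 10
te_Task 7 = (11 + 4·14 + 17)/6 = 84/6 = 14
te_Task 8 = (9 + 4·13 + 29)/6 = 90/6 = 15
te_Task 9 = (12 + 4·14 + 22)/6 = 90/6 = 15

Forward pass:
ES_Task 1 = 0; EF_Task 1 = 4
ES_Task 2 = 0; EF_Task 2 = 13
ES_Task 3 = 0; EF_Task 3 = 4
ES_Task 4 = 4; EF_Task 4 = 4+5 = 9
ES_Task 5 = max(EF_Task 2=13, EF_Task 3=4) = 13; EF_Task 5 = 13+14 = 27
ES_Task 6 = max(EF_Task 3=4, EF_Task 4=9) = 9; EF_Task 6 = 9+10 = 19
ES_Task 7 = 27; EF_Task 7 = 27+14 = 41
ES_Task 8 = 4; EF_Task 8 = 4+15 = 19
ES_Task 9 = max(EF_Task 3=4, EF_Task 4=9, EF_Task 6=19, EF_Task 7=41, EF_Task 8=19) = 41; EF_Task 9 = 41+15 = 56
Expected project duration μ = 56 days. Critical path: Task 2 → Task 5 → Task 7 → Task 9.

Backward pass:
LF_Task 9 = 56; LS_Task 9 = 56−15 = 41
LF_Task 8 = LS_Task 9 = 41; LS_Task 8 = 41−15 = 26
LF_Task 7 = LS_Task 9 = 41; LS_Task 7 = 41−14 = 27
LF_Task 6 = LS_Task 9 = 41; LS_Task 6 = 41−10 = 31
LF_Task 5 = LS_Task 7 = 27; LS_Task 5 = 27−14 = 13
LF_Task 4 = min(LS_Task 6=31, LS_Task 9=41) = 31; LS_Task 4 = 31−5 = 26
LF_Task 3 = min(LS_Task 4=26, LS_Task 5=13, LS_Task 6=31, LS_Task 9=41) = 13; LS_Task 3 = 13−4 = 9
LF_Task 2 = LS_Task 5 = 13; LS_Task 2 = 13−13 = 0
LF_Task 1 = LS_Task 8 = 26; LS_Task 1 = 26−4 = 22
Slack_Task 1 = LS_Task 1 − ES_Task 1 = 22 − 0 = 22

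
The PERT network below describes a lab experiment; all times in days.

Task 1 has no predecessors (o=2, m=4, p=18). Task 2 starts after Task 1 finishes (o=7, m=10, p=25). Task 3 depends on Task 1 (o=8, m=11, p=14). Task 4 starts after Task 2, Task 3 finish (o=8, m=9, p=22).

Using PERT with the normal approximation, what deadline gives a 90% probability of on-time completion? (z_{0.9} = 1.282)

te_Task 1 = (2 + 4·4 + 18)/6 = 36/6 = 6; σ²_Task 1 = ((18−2)/6)² = 7.111
te_Task 2 = (7 + 4·10 + 25)/6 = 72/6 = 12; σ²_Task 2 = ((25−7)/6)² = 9.000
te_Task 3 = (8 + 4·11 + 14)/6 = 66/6 = 11; σ²_Task 3 = ((14−8)/6)² = 1.000
te_Task 4 = (8 + 4·9 + 22)/6 = 66/6 = 11; σ²_Task 4 = ((22−8)/6)² = 5.444

Forward pass:
ES_Task 1 = 0; EF_Task 1 = 6
ES_Task 2 = 6; EF_Task 2 = 6+12 = 18
ES_Task 3 = 6; EF_Task 3 = 6+11 = 17
ES_Task 4 = max(EF_Task 2=18, EF_Task 3=17) = 18; EF_Task 4 = 18+11 = 29
Expected project duration μ = 29 days. Critical path: Task 1 → Task 2 → Task 4.

Variance along critical path = 7.111 + 9.000 + 5.444 = 21.556; σ = 4.643 days.
D = μ + z·σ = 29 + 1.282·4.643 = 35.0 days

35.0 days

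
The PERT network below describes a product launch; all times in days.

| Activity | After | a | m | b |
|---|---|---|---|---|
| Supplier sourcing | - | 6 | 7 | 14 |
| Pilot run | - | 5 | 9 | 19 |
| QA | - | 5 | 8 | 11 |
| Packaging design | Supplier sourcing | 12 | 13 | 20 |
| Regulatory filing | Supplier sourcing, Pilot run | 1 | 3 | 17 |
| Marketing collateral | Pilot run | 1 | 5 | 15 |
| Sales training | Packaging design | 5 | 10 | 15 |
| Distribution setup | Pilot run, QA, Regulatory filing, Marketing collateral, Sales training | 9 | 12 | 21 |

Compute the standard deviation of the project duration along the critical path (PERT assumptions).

3.21 days

te_Supplier sourcing = (6 + 4·7 + 14)/6 = 48/6 = 8; σ²_Supplier sourcing = ((14−6)/6)² = 1.778
te_Pilot run = (5 + 4·9 + 19)/6 = 60/6 = 10; σ²_Pilot run = ((19−5)/6)² = 5.444
te_QA = (5 + 4·8 + 11)/6 = 48/6 = 8; σ²_QA = ((11−5)/6)² = 1.000
te_Packaging design = (12 + 4·13 + 20)/6 = 84/6 = 14; σ²_Packaging design = ((20−12)/6)² = 1.778
te_Regulatory filing = (1 + 4·3 + 17)/6 = 30/6 = 5; σ²_Regulatory filing = ((17−1)/6)² = 7.111
te_Marketing collateral = (1 + 4·5 + 15)/6 = 36/6 = 6; σ²_Marketing collateral = ((15−1)/6)² = 5.444
te_Sales training = (5 + 4·10 + 15)/6 = 60/6 = 10; σ²_Sales training = ((15−5)/6)² = 2.778
te_Distribution setup = (9 + 4·12 + 21)/6 = 78/6 = 13; σ²_Distribution setup = ((21−9)/6)² = 4.000

Forward pass:
ES_Supplier sourcing = 0; EF_Supplier sourcing = 8
ES_Pilot run = 0; EF_Pilot run = 10
ES_QA = 0; EF_QA = 8
ES_Packaging design = 8; EF_Packaging design = 8+14 = 22
ES_Regulatory filing = max(EF_Supplier sourcing=8, EF_Pilot run=10) = 10; EF_Regulatory filing = 10+5 = 15
ES_Marketing collateral = 10; EF_Marketing collateral = 10+6 = 16
ES_Sales training = 22; EF_Sales training = 22+10 = 32
ES_Distribution setup = max(EF_Pilot run=10, EF_QA=8, EF_Regulatory filing=15, EF_Marketing collateral=16, EF_Sales training=32) = 32; EF_Distribution setup = 32+13 = 45
Expected project duration μ = 45 days. Critical path: Supplier sourcing → Packaging design → Sales training → Distribution setup.

Variance along critical path = 1.778 + 1.778 + 2.778 + 4.000 = 10.333
σ = √10.333 = 3.215 days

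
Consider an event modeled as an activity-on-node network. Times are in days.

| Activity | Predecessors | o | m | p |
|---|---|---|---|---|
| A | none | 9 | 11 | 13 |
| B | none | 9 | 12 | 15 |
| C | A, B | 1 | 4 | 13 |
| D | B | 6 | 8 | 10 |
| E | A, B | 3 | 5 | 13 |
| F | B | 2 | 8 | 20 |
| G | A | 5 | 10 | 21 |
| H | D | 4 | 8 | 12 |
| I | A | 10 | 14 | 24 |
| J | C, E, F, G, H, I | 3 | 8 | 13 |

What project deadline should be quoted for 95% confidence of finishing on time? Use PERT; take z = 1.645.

te_A = (9 + 4·11 + 13)/6 = 66/6 = 11; σ²_A = ((13−9)/6)² = 0.444
te_B = (9 + 4·12 + 15)/6 = 72/6 = 12; σ²_B = ((15−9)/6)² = 1.000
te_C = (1 + 4·4 + 13)/6 = 30/6 = 5; σ²_C = ((13−1)/6)² = 4.000
te_D = (6 + 4·8 + 10)/6 = 48/6 = 8; σ²_D = ((10−6)/6)² = 0.444
te_E = (3 + 4·5 + 13)/6 = 36/6 = 6; σ²_E = ((13−3)/6)² = 2.778
te_F = (2 + 4·8 + 20)/6 = 54/6 = 9; σ²_F = ((20−2)/6)² = 9.000
te_G = (5 + 4·10 + 21)/6 = 66/6 = 11; σ²_G = ((21−5)/6)² = 7.111
te_H = (4 + 4·8 + 12)/6 = 48/6 = 8; σ²_H = ((12−4)/6)² = 1.778
te_I = (10 + 4·14 + 24)/6 = 90/6 = 15; σ²_I = ((24−10)/6)² = 5.444
te_J = (3 + 4·8 + 13)/6 = 48/6 = 8; σ²_J = ((13−3)/6)² = 2.778

Forward pass:
ES_A = 0; EF_A = 11
ES_B = 0; EF_B = 12
ES_C = max(EF_A=11, EF_B=12) = 12; EF_C = 12+5 = 17
ES_D = 12; EF_D = 12+8 = 20
ES_E = max(EF_A=11, EF_B=12) = 12; EF_E = 12+6 = 18
ES_F = 12; EF_F = 12+9 = 21
ES_G = 11; EF_G = 11+11 = 22
ES_H = 20; EF_H = 20+8 = 28
ES_I = 11; EF_I = 11+15 = 26
ES_J = max(EF_C=17, EF_E=18, EF_F=21, EF_G=22, EF_H=28, EF_I=26) = 28; EF_J = 28+8 = 36
Expected project duration μ = 36 days. Critical path: B → D → H → J.

Variance along critical path = 1.000 + 0.444 + 1.778 + 2.778 = 6.000; σ = 2.449 days.
D = μ + z·σ = 36 + 1.645·2.449 = 40.0 days

40.0 days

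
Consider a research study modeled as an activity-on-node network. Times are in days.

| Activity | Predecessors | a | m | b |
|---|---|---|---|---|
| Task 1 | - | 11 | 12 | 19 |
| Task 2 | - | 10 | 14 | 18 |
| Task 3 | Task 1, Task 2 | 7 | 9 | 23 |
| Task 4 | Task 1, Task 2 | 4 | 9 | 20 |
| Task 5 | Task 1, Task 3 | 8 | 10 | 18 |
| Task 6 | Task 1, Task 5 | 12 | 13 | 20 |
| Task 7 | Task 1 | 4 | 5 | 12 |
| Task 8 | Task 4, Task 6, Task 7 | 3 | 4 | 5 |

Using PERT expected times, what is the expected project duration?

te_Task 1 = (11 + 4·12 + 19)/6 = 78/6 = 13
te_Task 2 = (10 + 4·14 + 18)/6 = 84/6 = 14
te_Task 3 = (7 + 4·9 + 23)/6 = 66/6 = 11
te_Task 4 = (4 + 4·9 + 20)/6 = 60/6 = 10
te_Task 5 = (8 + 4·10 + 18)/6 = 66/6 = 11
te_Task 6 = (12 + 4·13 + 20)/6 = 84/6 = 14
te_Task 7 = (4 + 4·5 + 12)/6 = 36/6 = 6
te_Task 8 = (3 + 4·4 + 5)/6 = 24/6 = 4

Forward pass:
ES_Task 1 = 0; EF_Task 1 = 13
ES_Task 2 = 0; EF_Task 2 = 14
ES_Task 3 = max(EF_Task 1=13, EF_Task 2=14) = 14; EF_Task 3 = 14+11 = 25
ES_Task 4 = max(EF_Task 1=13, EF_Task 2=14) = 14; EF_Task 4 = 14+10 = 24
ES_Task 5 = max(EF_Task 1=13, EF_Task 3=25) = 25; EF_Task 5 = 25+11 = 36
ES_Task 6 = max(EF_Task 1=13, EF_Task 5=36) = 36; EF_Task 6 = 36+14 = 50
ES_Task 7 = 13; EF_Task 7 = 13+6 = 19
ES_Task 8 = max(EF_Task 4=24, EF_Task 6=50, EF_Task 7=19) = 50; EF_Task 8 = 50+4 = 54
Expected project duration μ = 54 days. Critical path: Task 2 → Task 3 → Task 5 → Task 6 → Task 8.

54 days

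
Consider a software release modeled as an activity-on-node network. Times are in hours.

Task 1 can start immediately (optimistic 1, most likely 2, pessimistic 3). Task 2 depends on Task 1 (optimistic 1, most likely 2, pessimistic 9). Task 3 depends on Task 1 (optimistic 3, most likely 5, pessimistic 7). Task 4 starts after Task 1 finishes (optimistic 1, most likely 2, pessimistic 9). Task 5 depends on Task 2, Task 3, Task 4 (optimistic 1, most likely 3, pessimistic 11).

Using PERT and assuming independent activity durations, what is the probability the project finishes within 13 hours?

0.863

te_Task 1 = (1 + 4·2 + 3)/6 = 12/6 = 2; σ²_Task 1 = ((3−1)/6)² = 0.111
te_Task 2 = (1 + 4·2 + 9)/6 = 18/6 = 3; σ²_Task 2 = ((9−1)/6)² = 1.778
te_Task 3 = (3 + 4·5 + 7)/6 = 30/6 = 5; σ²_Task 3 = ((7−3)/6)² = 0.444
te_Task 4 = (1 + 4·2 + 9)/6 = 18/6 = 3; σ²_Task 4 = ((9−1)/6)² = 1.778
te_Task 5 = (1 + 4·3 + 11)/6 = 24/6 = 4; σ²_Task 5 = ((11−1)/6)² = 2.778

Forward pass:
ES_Task 1 = 0; EF_Task 1 = 2
ES_Task 2 = 2; EF_Task 2 = 2+3 = 5
ES_Task 3 = 2; EF_Task 3 = 2+5 = 7
ES_Task 4 = 2; EF_Task 4 = 2+3 = 5
ES_Task 5 = max(EF_Task 2=5, EF_Task 3=7, EF_Task 4=5) = 7; EF_Task 5 = 7+4 = 11
Expected project duration μ = 11 hours. Critical path: Task 1 → Task 3 → Task 5.

Variance along critical path = 0.111 + 0.444 + 2.778 = 3.333; σ = √3.333 = 1.826 hours.
Z = (13 − 11) / 1.826 = 1.095
P(T ≤ 13) = Φ(1.095) ≈ 0.863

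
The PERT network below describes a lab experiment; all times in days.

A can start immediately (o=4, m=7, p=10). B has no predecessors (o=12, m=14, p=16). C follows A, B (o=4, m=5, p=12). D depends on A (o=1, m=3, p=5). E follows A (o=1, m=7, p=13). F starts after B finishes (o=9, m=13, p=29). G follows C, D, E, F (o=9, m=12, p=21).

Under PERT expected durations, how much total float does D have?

te_A = (4 + 4·7 + 10)/6 = 42/6 = 7
te_B = (12 + 4·14 + 16)/6 = 84/6 = 14
te_C = (4 + 4·5 + 12)/6 = 36/6 = 6
te_D = (1 + 4·3 + 5)/6 = 18/6 = 3
te_E = (1 + 4·7 + 13)/6 = 42/6 = 7
te_F = (9 + 4·13 + 29)/6 = 90/6 = 15
te_G = (9 + 4·12 + 21)/6 = 78/6 = 13

Forward pass:
ES_A = 0; EF_A = 7
ES_B = 0; EF_B = 14
ES_C = max(EF_A=7, EF_B=14) = 14; EF_C = 14+6 = 20
ES_D = 7; EF_D = 7+3 = 10
ES_E = 7; EF_E = 7+7 = 14
ES_F = 14; EF_F = 14+15 = 29
ES_G = max(EF_C=20, EF_D=10, EF_E=14, EF_F=29) = 29; EF_G = 29+13 = 42
Expected project duration μ = 42 days. Critical path: B → F → G.

Backward pass:
LF_G = 42; LS_G = 42−13 = 29
LF_F = LS_G = 29; LS_F = 29−15 = 14
LF_E = LS_G = 29; LS_E = 29−7 = 22
LF_D = LS_G = 29; LS_D = 29−3 = 26
LF_C = LS_G = 29; LS_C = 29−6 = 23
LF_B = min(LS_C=23, LS_F=14) = 14; LS_B = 14−14 = 0
LF_A = min(LS_C=23, LS_D=26, LS_E=22) = 22; LS_A = 22−7 = 15
Slack_D = LS_D − ES_D = 26 − 7 = 19

19 days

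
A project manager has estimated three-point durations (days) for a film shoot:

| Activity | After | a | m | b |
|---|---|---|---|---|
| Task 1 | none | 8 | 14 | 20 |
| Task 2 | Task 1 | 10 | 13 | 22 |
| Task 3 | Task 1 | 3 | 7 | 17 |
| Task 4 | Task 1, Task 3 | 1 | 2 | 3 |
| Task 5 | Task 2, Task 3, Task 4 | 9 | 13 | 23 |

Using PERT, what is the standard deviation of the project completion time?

te_Task 1 = (8 + 4·14 + 20)/6 = 84/6 = 14; σ²_Task 1 = ((20−8)/6)² = 4.000
te_Task 2 = (10 + 4·13 + 22)/6 = 84/6 = 14; σ²_Task 2 = ((22−10)/6)² = 4.000
te_Task 3 = (3 + 4·7 + 17)/6 = 48/6 = 8; σ²_Task 3 = ((17−3)/6)² = 5.444
te_Task 4 = (1 + 4·2 + 3)/6 = 12/6 = 2; σ²_Task 4 = ((3−1)/6)² = 0.111
te_Task 5 = (9 + 4·13 + 23)/6 = 84/6 = 14; σ²_Task 5 = ((23−9)/6)² = 5.444

Forward pass:
ES_Task 1 = 0; EF_Task 1 = 14
ES_Task 2 = 14; EF_Task 2 = 14+14 = 28
ES_Task 3 = 14; EF_Task 3 = 14+8 = 22
ES_Task 4 = max(EF_Task 1=14, EF_Task 3=22) = 22; EF_Task 4 = 22+2 = 24
ES_Task 5 = max(EF_Task 2=28, EF_Task 3=22, EF_Task 4=24) = 28; EF_Task 5 = 28+14 = 42
Expected project duration μ = 42 days. Critical path: Task 1 → Task 2 → Task 5.

Variance along critical path = 4.000 + 4.000 + 5.444 = 13.444
σ = √13.444 = 3.667 days

3.67 days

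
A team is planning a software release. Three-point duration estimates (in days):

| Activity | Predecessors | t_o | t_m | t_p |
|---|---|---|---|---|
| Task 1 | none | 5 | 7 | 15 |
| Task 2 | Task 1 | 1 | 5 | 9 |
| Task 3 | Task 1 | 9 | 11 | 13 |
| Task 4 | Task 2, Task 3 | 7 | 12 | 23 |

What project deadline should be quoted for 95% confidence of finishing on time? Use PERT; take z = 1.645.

te_Task 1 = (5 + 4·7 + 15)/6 = 48/6 = 8; σ²_Task 1 = ((15−5)/6)² = 2.778
te_Task 2 = (1 + 4·5 + 9)/6 = 30/6 = 5; σ²_Task 2 = ((9−1)/6)² = 1.778
te_Task 3 = (9 + 4·11 + 13)/6 = 66/6 = 11; σ²_Task 3 = ((13−9)/6)² = 0.444
te_Task 4 = (7 + 4·12 + 23)/6 = 78/6 = 13; σ²_Task 4 = ((23−7)/6)² = 7.111

Forward pass:
ES_Task 1 = 0; EF_Task 1 = 8
ES_Task 2 = 8; EF_Task 2 = 8+5 = 13
ES_Task 3 = 8; EF_Task 3 = 8+11 = 19
ES_Task 4 = max(EF_Task 2=13, EF_Task 3=19) = 19; EF_Task 4 = 19+13 = 32
Expected project duration μ = 32 days. Critical path: Task 1 → Task 3 → Task 4.

Variance along critical path = 2.778 + 0.444 + 7.111 = 10.333; σ = 3.215 days.
D = μ + z·σ = 32 + 1.645·3.215 = 37.3 days

37.3 days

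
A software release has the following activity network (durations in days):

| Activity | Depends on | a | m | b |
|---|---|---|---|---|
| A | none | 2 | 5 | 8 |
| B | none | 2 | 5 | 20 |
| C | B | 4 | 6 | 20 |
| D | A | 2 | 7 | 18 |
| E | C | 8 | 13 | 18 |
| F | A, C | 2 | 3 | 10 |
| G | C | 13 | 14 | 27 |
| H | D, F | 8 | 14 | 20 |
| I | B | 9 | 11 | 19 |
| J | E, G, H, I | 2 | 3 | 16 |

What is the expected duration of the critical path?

te_A = (2 + 4·5 + 8)/6 = 30/6 = 5
te_B = (2 + 4·5 + 20)/6 = 42/6 = 7
te_C = (4 + 4·6 + 20)/6 = 48/6 = 8
te_D = (2 + 4·7 + 18)/6 = 48/6 = 8
te_E = (8 + 4·13 + 18)/6 = 78/6 = 13
te_F = (2 + 4·3 + 10)/6 = 24/6 = 4
te_G = (13 + 4·14 + 27)/6 = 96/6 = 16
te_H = (8 + 4·14 + 20)/6 = 84/6 = 14
te_I = (9 + 4·11 + 19)/6 = 72/6 = 12
te_J = (2 + 4·3 + 16)/6 = 30/6 = 5

Forward pass:
ES_A = 0; EF_A = 5
ES_B = 0; EF_B = 7
ES_C = 7; EF_C = 7+8 = 15
ES_D = 5; EF_D = 5+8 = 13
ES_E = 15; EF_E = 15+13 = 28
ES_F = max(EF_A=5, EF_C=15) = 15; EF_F = 15+4 = 19
ES_G = 15; EF_G = 15+16 = 31
ES_H = max(EF_D=13, EF_F=19) = 19; EF_H = 19+14 = 33
ES_I = 7; EF_I = 7+12 = 19
ES_J = max(EF_E=28, EF_G=31, EF_H=33, EF_I=19) = 33; EF_J = 33+5 = 38
Expected project duration μ = 38 days. Critical path: B → C → F → H → J.

38 days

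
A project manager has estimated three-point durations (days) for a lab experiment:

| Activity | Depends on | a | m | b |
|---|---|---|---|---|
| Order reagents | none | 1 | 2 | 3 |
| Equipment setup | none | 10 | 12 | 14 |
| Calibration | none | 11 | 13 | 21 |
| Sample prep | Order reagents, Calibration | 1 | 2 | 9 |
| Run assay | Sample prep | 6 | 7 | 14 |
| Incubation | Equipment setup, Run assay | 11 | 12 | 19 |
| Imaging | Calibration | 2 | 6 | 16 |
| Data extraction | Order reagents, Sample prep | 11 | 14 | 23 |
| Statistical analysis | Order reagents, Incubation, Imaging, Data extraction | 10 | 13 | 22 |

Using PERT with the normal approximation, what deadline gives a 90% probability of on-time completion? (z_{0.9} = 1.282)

te_Order reagents = (1 + 4·2 + 3)/6 = 12/6 = 2; σ²_Order reagents = ((3−1)/6)² = 0.111
te_Equipment setup = (10 + 4·12 + 14)/6 = 72/6 = 12; σ²_Equipment setup = ((14−10)/6)² = 0.444
te_Calibration = (11 + 4·13 + 21)/6 = 84/6 = 14; σ²_Calibration = ((21−11)/6)² = 2.778
te_Sample prep = (1 + 4·2 + 9)/6 = 18/6 = 3; σ²_Sample prep = ((9−1)/6)² = 1.778
te_Run assay = (6 + 4·7 + 14)/6 = 48/6 = 8; σ²_Run assay = ((14−6)/6)² = 1.778
te_Incubation = (11 + 4·12 + 19)/6 = 78/6 = 13; σ²_Incubation = ((19−11)/6)² = 1.778
te_Imaging = (2 + 4·6 + 16)/6 = 42/6 = 7; σ²_Imaging = ((16−2)/6)² = 5.444
te_Data extraction = (11 + 4·14 + 23)/6 = 90/6 = 15; σ²_Data extraction = ((23−11)/6)² = 4.000
te_Statistical analysis = (10 + 4·13 + 22)/6 = 84/6 = 14; σ²_Statistical analysis = ((22−10)/6)² = 4.000

Forward pass:
ES_Order reagents = 0; EF_Order reagents = 2
ES_Equipment setup = 0; EF_Equipment setup = 12
ES_Calibration = 0; EF_Calibration = 14
ES_Sample prep = max(EF_Order reagents=2, EF_Calibration=14) = 14; EF_Sample prep = 14+3 = 17
ES_Run assay = 17; EF_Run assay = 17+8 = 25
ES_Incubation = max(EF_Equipment setup=12, EF_Run assay=25) = 25; EF_Incubation = 25+13 = 38
ES_Imaging = 14; EF_Imaging = 14+7 = 21
ES_Data extraction = max(EF_Order reagents=2, EF_Sample prep=17) = 17; EF_Data extraction = 17+15 = 32
ES_Statistical analysis = max(EF_Order reagents=2, EF_Incubation=38, EF_Imaging=21, EF_Data extraction=32) = 38; EF_Statistical analysis = 38+14 = 52
Expected project duration μ = 52 days. Critical path: Calibration → Sample prep → Run assay → Incubation → Statistical analysis.

Variance along critical path = 2.778 + 1.778 + 1.778 + 1.778 + 4.000 = 12.111; σ = 3.480 days.
D = μ + z·σ = 52 + 1.282·3.480 = 56.5 days

56.5 days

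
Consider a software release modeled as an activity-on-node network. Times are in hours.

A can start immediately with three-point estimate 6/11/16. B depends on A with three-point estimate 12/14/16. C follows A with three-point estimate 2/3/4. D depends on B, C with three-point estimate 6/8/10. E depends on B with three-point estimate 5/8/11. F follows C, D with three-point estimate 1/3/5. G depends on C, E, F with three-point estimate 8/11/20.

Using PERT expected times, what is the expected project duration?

te_A = (6 + 4·11 + 16)/6 = 66/6 = 11
te_B = (12 + 4·14 + 16)/6 = 84/6 = 14
te_C = (2 + 4·3 + 4)/6 = 18/6 = 3
te_D = (6 + 4·8 + 10)/6 = 48/6 = 8
te_E = (5 + 4·8 + 11)/6 = 48/6 = 8
te_F = (1 + 4·3 + 5)/6 = 18/6 = 3
te_G = (8 + 4·11 + 20)/6 = 72/6 = 12

Forward pass:
ES_A = 0; EF_A = 11
ES_B = 11; EF_B = 11+14 = 25
ES_C = 11; EF_C = 11+3 = 14
ES_D = max(EF_B=25, EF_C=14) = 25; EF_D = 25+8 = 33
ES_E = 25; EF_E = 25+8 = 33
ES_F = max(EF_C=14, EF_D=33) = 33; EF_F = 33+3 = 36
ES_G = max(EF_C=14, EF_E=33, EF_F=36) = 36; EF_G = 36+12 = 48
Expected project duration μ = 48 hours. Critical path: A → B → D → F → G.

48 hours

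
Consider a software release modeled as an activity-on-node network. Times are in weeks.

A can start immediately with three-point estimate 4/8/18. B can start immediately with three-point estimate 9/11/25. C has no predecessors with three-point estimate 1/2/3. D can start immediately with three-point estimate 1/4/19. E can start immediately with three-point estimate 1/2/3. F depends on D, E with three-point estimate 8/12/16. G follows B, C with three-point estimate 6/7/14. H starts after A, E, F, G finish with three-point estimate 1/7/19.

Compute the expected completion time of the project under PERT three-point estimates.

te_A = (4 + 4·8 + 18)/6 = 54/6 = 9
te_B = (9 + 4·11 + 25)/6 = 78/6 = 13
te_C = (1 + 4·2 + 3)/6 = 12/6 = 2
te_D = (1 + 4·4 + 19)/6 = 36/6 = 6
te_E = (1 + 4·2 + 3)/6 = 12/6 = 2
te_F = (8 + 4·12 + 16)/6 = 72/6 = 12
te_G = (6 + 4·7 + 14)/6 = 48/6 = 8
te_H = (1 + 4·7 + 19)/6 = 48/6 = 8

Forward pass:
ES_A = 0; EF_A = 9
ES_B = 0; EF_B = 13
ES_C = 0; EF_C = 2
ES_D = 0; EF_D = 6
ES_E = 0; EF_E = 2
ES_F = max(EF_D=6, EF_E=2) = 6; EF_F = 6+12 = 18
ES_G = max(EF_B=13, EF_C=2) = 13; EF_G = 13+8 = 21
ES_H = max(EF_A=9, EF_E=2, EF_F=18, EF_G=21) = 21; EF_H = 21+8 = 29
Expected project duration μ = 29 weeks. Critical path: B → G → H.

29 weeks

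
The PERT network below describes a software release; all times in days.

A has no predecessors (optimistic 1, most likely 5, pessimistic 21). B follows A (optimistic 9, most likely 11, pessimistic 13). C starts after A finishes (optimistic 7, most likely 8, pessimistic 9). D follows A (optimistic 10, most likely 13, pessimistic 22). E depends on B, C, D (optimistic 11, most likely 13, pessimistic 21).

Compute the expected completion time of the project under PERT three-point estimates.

35 days

te_A = (1 + 4·5 + 21)/6 = 42/6 = 7
te_B = (9 + 4·11 + 13)/6 = 66/6 = 11
te_C = (7 + 4·8 + 9)/6 = 48/6 = 8
te_D = (10 + 4·13 + 22)/6 = 84/6 = 14
te_E = (11 + 4·13 + 21)/6 = 84/6 = 14

Forward pass:
ES_A = 0; EF_A = 7
ES_B = 7; EF_B = 7+11 = 18
ES_C = 7; EF_C = 7+8 = 15
ES_D = 7; EF_D = 7+14 = 21
ES_E = max(EF_B=18, EF_C=15, EF_D=21) = 21; EF_E = 21+14 = 35
Expected project duration μ = 35 days. Critical path: A → D → E.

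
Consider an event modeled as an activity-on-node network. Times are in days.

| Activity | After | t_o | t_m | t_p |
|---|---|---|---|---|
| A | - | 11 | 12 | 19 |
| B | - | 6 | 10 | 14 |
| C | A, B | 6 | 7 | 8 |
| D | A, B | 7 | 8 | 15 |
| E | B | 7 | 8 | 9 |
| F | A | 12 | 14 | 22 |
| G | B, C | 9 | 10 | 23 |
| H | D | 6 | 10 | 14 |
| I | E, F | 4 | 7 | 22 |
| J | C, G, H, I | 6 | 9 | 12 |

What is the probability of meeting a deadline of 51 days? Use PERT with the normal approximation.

0.905

te_A = (11 + 4·12 + 19)/6 = 78/6 = 13; σ²_A = ((19−11)/6)² = 1.778
te_B = (6 + 4·10 + 14)/6 = 60/6 = 10; σ²_B = ((14−6)/6)² = 1.778
te_C = (6 + 4·7 + 8)/6 = 42/6 = 7; σ²_C = ((8−6)/6)² = 0.111
te_D = (7 + 4·8 + 15)/6 = 54/6 = 9; σ²_D = ((15−7)/6)² = 1.778
te_E = (7 + 4·8 + 9)/6 = 48/6 = 8; σ²_E = ((9−7)/6)² = 0.111
te_F = (12 + 4·14 + 22)/6 = 90/6 = 15; σ²_F = ((22−12)/6)² = 2.778
te_G = (9 + 4·10 + 23)/6 = 72/6 = 12; σ²_G = ((23−9)/6)² = 5.444
te_H = (6 + 4·10 + 14)/6 = 60/6 = 10; σ²_H = ((14−6)/6)² = 1.778
te_I = (4 + 4·7 + 22)/6 = 54/6 = 9; σ²_I = ((22−4)/6)² = 9.000
te_J = (6 + 4·9 + 12)/6 = 54/6 = 9; σ²_J = ((12−6)/6)² = 1.000

Forward pass:
ES_A = 0; EF_A = 13
ES_B = 0; EF_B = 10
ES_C = max(EF_A=13, EF_B=10) = 13; EF_C = 13+7 = 20
ES_D = max(EF_A=13, EF_B=10) = 13; EF_D = 13+9 = 22
ES_E = 10; EF_E = 10+8 = 18
ES_F = 13; EF_F = 13+15 = 28
ES_G = max(EF_B=10, EF_C=20) = 20; EF_G = 20+12 = 32
ES_H = 22; EF_H = 22+10 = 32
ES_I = max(EF_E=18, EF_F=28) = 28; EF_I = 28+9 = 37
ES_J = max(EF_C=20, EF_G=32, EF_H=32, EF_I=37) = 37; EF_J = 37+9 = 46
Expected project duration μ = 46 days. Critical path: A → F → I → J.

Variance along critical path = 1.778 + 2.778 + 9.000 + 1.000 = 14.556; σ = √14.556 = 3.815 days.
Z = (51 − 46) / 3.815 = 1.311
P(T ≤ 51) = Φ(1.311) ≈ 0.905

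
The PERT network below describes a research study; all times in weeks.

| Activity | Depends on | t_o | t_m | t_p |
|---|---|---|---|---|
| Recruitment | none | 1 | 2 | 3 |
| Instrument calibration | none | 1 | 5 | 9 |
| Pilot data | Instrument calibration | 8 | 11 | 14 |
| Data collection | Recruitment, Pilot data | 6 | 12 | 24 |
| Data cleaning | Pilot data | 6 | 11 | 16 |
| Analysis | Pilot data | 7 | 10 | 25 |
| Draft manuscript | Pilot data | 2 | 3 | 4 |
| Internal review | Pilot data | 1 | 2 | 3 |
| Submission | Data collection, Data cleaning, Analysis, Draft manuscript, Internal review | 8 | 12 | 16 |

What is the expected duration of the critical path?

41 weeks

te_Recruitment = (1 + 4·2 + 3)/6 = 12/6 = 2
te_Instrument calibration = (1 + 4·5 + 9)/6 = 30/6 = 5
te_Pilot data = (8 + 4·11 + 14)/6 = 66/6 = 11
te_Data collection = (6 + 4·12 + 24)/6 = 78/6 = 13
te_Data cleaning = (6 + 4·11 + 16)/6 = 66/6 = 11
te_Analysis = (7 + 4·10 + 25)/6 = 72/6 = 12
te_Draft manuscript = (2 + 4·3 + 4)/6 = 18/6 = 3
te_Internal review = (1 + 4·2 + 3)/6 = 12/6 = 2
te_Submission = (8 + 4·12 + 16)/6 = 72/6 = 12

Forward pass:
ES_Recruitment = 0; EF_Recruitment = 2
ES_Instrument calibration = 0; EF_Instrument calibration = 5
ES_Pilot data = 5; EF_Pilot data = 5+11 = 16
ES_Data collection = max(EF_Recruitment=2, EF_Pilot data=16) = 16; EF_Data collection = 16+13 = 29
ES_Data cleaning = 16; EF_Data cleaning = 16+11 = 27
ES_Analysis = 16; EF_Analysis = 16+12 = 28
ES_Draft manuscript = 16; EF_Draft manuscript = 16+3 = 19
ES_Internal review = 16; EF_Internal review = 16+2 = 18
ES_Submission = max(EF_Data collection=29, EF_Data cleaning=27, EF_Analysis=28, EF_Draft manuscript=19, EF_Internal review=18) = 29; EF_Submission = 29+12 = 41
Expected project duration μ = 41 weeks. Critical path: Instrument calibration → Pilot data → Data collection → Submission.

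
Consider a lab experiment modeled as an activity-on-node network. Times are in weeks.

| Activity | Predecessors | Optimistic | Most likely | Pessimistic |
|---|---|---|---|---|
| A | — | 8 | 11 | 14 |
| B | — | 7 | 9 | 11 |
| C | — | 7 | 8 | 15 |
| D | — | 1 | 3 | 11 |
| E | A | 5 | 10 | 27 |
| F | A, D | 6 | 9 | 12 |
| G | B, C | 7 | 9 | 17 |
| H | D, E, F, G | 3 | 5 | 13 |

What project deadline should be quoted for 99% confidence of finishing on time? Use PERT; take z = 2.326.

te_A = (8 + 4·11 + 14)/6 = 66/6 = 11; σ²_A = ((14−8)/6)² = 1.000
te_B = (7 + 4·9 + 11)/6 = 54/6 = 9; σ²_B = ((11−7)/6)² = 0.444
te_C = (7 + 4·8 + 15)/6 = 54/6 = 9; σ²_C = ((15−7)/6)² = 1.778
te_D = (1 + 4·3 + 11)/6 = 24/6 = 4; σ²_D = ((11−1)/6)² = 2.778
te_E = (5 + 4·10 + 27)/6 = 72/6 = 12; σ²_E = ((27−5)/6)² = 13.444
te_F = (6 + 4·9 + 12)/6 = 54/6 = 9; σ²_F = ((12−6)/6)² = 1.000
te_G = (7 + 4·9 + 17)/6 = 60/6 = 10; σ²_G = ((17−7)/6)² = 2.778
te_H = (3 + 4·5 + 13)/6 = 36/6 = 6; σ²_H = ((13−3)/6)² = 2.778

Forward pass:
ES_A = 0; EF_A = 11
ES_B = 0; EF_B = 9
ES_C = 0; EF_C = 9
ES_D = 0; EF_D = 4
ES_E = 11; EF_E = 11+12 = 23
ES_F = max(EF_A=11, EF_D=4) = 11; EF_F = 11+9 = 20
ES_G = max(EF_B=9, EF_C=9) = 9; EF_G = 9+10 = 19
ES_H = max(EF_D=4, EF_E=23, EF_F=20, EF_G=19) = 23; EF_H = 23+6 = 29
Expected project duration μ = 29 weeks. Critical path: A → E → H.

Variance along critical path = 1.000 + 13.444 + 2.778 = 17.222; σ = 4.150 weeks.
D = μ + z·σ = 29 + 2.326·4.150 = 38.7 weeks

38.7 weeks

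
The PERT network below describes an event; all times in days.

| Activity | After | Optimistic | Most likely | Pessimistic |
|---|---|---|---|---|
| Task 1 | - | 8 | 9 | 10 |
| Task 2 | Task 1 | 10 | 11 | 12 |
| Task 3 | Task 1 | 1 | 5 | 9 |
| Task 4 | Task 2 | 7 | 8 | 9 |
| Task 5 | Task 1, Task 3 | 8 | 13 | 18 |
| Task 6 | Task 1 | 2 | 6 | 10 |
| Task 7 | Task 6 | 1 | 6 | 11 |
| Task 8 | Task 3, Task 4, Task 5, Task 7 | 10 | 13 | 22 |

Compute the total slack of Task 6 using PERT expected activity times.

te_Task 1 = (8 + 4·9 + 10)/6 = 54/6 = 9
te_Task 2 = (10 + 4·11 + 12)/6 = 66/6 = 11
te_Task 3 = (1 + 4·5 + 9)/6 = 30/6 = 5
te_Task 4 = (7 + 4·8 + 9)/6 = 48/6 = 8
te_Task 5 = (8 + 4·13 + 18)/6 = 78/6 = 13
te_Task 6 = (2 + 4·6 + 10)/6 = 36/6 = 6
te_Task 7 = (1 + 4·6 + 11)/6 = 36/6 = 6
te_Task 8 = (10 + 4·13 + 22)/6 = 84/6 = 14

Forward pass:
ES_Task 1 = 0; EF_Task 1 = 9
ES_Task 2 = 9; EF_Task 2 = 9+11 = 20
ES_Task 3 = 9; EF_Task 3 = 9+5 = 14
ES_Task 4 = 20; EF_Task 4 = 20+8 = 28
ES_Task 5 = max(EF_Task 1=9, EF_Task 3=14) = 14; EF_Task 5 = 14+13 = 27
ES_Task 6 = 9; EF_Task 6 = 9+6 = 15
ES_Task 7 = 15; EF_Task 7 = 15+6 = 21
ES_Task 8 = max(EF_Task 3=14, EF_Task 4=28, EF_Task 5=27, EF_Task 7=21) = 28; EF_Task 8 = 28+14 = 42
Expected project duration μ = 42 days. Critical path: Task 1 → Task 2 → Task 4 → Task 8.

Backward pass:
LF_Task 8 = 42; LS_Task 8 = 42−14 = 28
LF_Task 7 = LS_Task 8 = 28; LS_Task 7 = 28−6 = 22
LF_Task 6 = LS_Task 7 = 22; LS_Task 6 = 22−6 = 16
LF_Task 5 = LS_Task 8 = 28; LS_Task 5 = 28−13 = 15
LF_Task 4 = LS_Task 8 = 28; LS_Task 4 = 28−8 = 20
LF_Task 3 = min(LS_Task 5=15, LS_Task 8=28) = 15; LS_Task 3 = 15−5 = 10
LF_Task 2 = LS_Task 4 = 20; LS_Task 2 = 20−11 = 9
LF_Task 1 = min(LS_Task 2=9, LS_Task 3=10, LS_Task 5=15, LS_Task 6=16) = 9; LS_Task 1 = 9−9 = 0
Slack_Task 6 = LS_Task 6 − ES_Task 6 = 16 − 9 = 7

7 days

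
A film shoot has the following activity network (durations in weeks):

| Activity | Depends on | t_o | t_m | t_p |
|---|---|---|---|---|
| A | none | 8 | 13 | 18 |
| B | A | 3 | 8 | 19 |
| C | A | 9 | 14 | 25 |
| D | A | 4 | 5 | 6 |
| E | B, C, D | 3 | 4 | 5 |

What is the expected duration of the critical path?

te_A = (8 + 4·13 + 18)/6 = 78/6 = 13
te_B = (3 + 4·8 + 19)/6 = 54/6 = 9
te_C = (9 + 4·14 + 25)/6 = 90/6 = 15
te_D = (4 + 4·5 + 6)/6 = 30/6 = 5
te_E = (3 + 4·4 + 5)/6 = 24/6 = 4

Forward pass:
ES_A = 0; EF_A = 13
ES_B = 13; EF_B = 13+9 = 22
ES_C = 13; EF_C = 13+15 = 28
ES_D = 13; EF_D = 13+5 = 18
ES_E = max(EF_B=22, EF_C=28, EF_D=18) = 28; EF_E = 28+4 = 32
Expected project duration μ = 32 weeks. Critical path: A → C → E.

32 weeks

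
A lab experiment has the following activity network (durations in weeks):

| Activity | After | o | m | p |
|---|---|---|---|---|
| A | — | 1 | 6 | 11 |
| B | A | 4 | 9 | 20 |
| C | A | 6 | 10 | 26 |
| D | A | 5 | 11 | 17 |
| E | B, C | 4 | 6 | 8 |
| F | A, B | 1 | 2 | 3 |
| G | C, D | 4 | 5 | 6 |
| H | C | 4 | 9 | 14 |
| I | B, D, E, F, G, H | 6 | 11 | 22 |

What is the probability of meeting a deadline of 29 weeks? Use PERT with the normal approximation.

te_A = (1 + 4·6 + 11)/6 = 36/6 = 6; σ²_A = ((11−1)/6)² = 2.778
te_B = (4 + 4·9 + 20)/6 = 60/6 = 10; σ²_B = ((20−4)/6)² = 7.111
te_C = (6 + 4·10 + 26)/6 = 72/6 = 12; σ²_C = ((26−6)/6)² = 11.111
te_D = (5 + 4·11 + 17)/6 = 66/6 = 11; σ²_D = ((17−5)/6)² = 4.000
te_E = (4 + 4·6 + 8)/6 = 36/6 = 6; σ²_E = ((8−4)/6)² = 0.444
te_F = (1 + 4·2 + 3)/6 = 12/6 = 2; σ²_F = ((3−1)/6)² = 0.111
te_G = (4 + 4·5 + 6)/6 = 30/6 = 5; σ²_G = ((6−4)/6)² = 0.111
te_H = (4 + 4·9 + 14)/6 = 54/6 = 9; σ²_H = ((14−4)/6)² = 2.778
te_I = (6 + 4·11 + 22)/6 = 72/6 = 12; σ²_I = ((22−6)/6)² = 7.111

Forward pass:
ES_A = 0; EF_A = 6
ES_B = 6; EF_B = 6+10 = 16
ES_C = 6; EF_C = 6+12 = 18
ES_D = 6; EF_D = 6+11 = 17
ES_E = max(EF_B=16, EF_C=18) = 18; EF_E = 18+6 = 24
ES_F = max(EF_A=6, EF_B=16) = 16; EF_F = 16+2 = 18
ES_G = max(EF_C=18, EF_D=17) = 18; EF_G = 18+5 = 23
ES_H = 18; EF_H = 18+9 = 27
ES_I = max(EF_B=16, EF_D=17, EF_E=24, EF_F=18, EF_G=23, EF_H=27) = 27; EF_I = 27+12 = 39
Expected project duration μ = 39 weeks. Critical path: A → C → H → I.

Variance along critical path = 2.778 + 11.111 + 2.778 + 7.111 = 23.778; σ = √23.778 = 4.876 weeks.
Z = (29 − 39) / 4.876 = -2.051
P(T ≤ 29) = Φ(-2.051) ≈ 0.020

0.020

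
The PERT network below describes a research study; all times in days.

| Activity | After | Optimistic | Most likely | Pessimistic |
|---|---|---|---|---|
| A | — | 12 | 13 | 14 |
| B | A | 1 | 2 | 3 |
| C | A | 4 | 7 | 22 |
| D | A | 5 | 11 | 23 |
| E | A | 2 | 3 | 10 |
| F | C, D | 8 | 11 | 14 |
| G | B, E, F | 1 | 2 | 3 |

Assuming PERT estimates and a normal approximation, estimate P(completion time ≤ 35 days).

te_A = (12 + 4·13 + 14)/6 = 78/6 = 13; σ²_A = ((14−12)/6)² = 0.111
te_B = (1 + 4·2 + 3)/6 = 12/6 = 2; σ²_B = ((3−1)/6)² = 0.111
te_C = (4 + 4·7 + 22)/6 = 54/6 = 9; σ²_C = ((22−4)/6)² = 9.000
te_D = (5 + 4·11 + 23)/6 = 72/6 = 12; σ²_D = ((23−5)/6)² = 9.000
te_E = (2 + 4·3 + 10)/6 = 24/6 = 4; σ²_E = ((10−2)/6)² = 1.778
te_F = (8 + 4·11 + 14)/6 = 66/6 = 11; σ²_F = ((14−8)/6)² = 1.000
te_G = (1 + 4·2 + 3)/6 = 12/6 = 2; σ²_G = ((3−1)/6)² = 0.111

Forward pass:
ES_A = 0; EF_A = 13
ES_B = 13; EF_B = 13+2 = 15
ES_C = 13; EF_C = 13+9 = 22
ES_D = 13; EF_D = 13+12 = 25
ES_E = 13; EF_E = 13+4 = 17
ES_F = max(EF_C=22, EF_D=25) = 25; EF_F = 25+11 = 36
ES_G = max(EF_B=15, EF_E=17, EF_F=36) = 36; EF_G = 36+2 = 38
Expected project duration μ = 38 days. Critical path: A → D → F → G.

Variance along critical path = 0.111 + 9.000 + 1.000 + 0.111 = 10.222; σ = √10.222 = 3.197 days.
Z = (35 − 38) / 3.197 = -0.938
P(T ≤ 35) = Φ(-0.938) ≈ 0.174

0.174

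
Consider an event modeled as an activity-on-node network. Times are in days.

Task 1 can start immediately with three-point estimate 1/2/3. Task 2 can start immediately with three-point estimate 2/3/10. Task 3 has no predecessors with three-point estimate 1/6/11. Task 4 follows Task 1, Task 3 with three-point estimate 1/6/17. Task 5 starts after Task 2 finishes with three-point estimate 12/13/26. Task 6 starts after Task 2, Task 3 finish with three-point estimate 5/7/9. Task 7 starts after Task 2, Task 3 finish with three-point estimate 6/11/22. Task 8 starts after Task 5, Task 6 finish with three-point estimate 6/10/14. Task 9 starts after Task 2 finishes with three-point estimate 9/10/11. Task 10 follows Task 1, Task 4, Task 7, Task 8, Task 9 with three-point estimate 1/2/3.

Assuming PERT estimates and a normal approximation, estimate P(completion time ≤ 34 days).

te_Task 1 = (1 + 4·2 + 3)/6 = 12/6 = 2; σ²_Task 1 = ((3−1)/6)² = 0.111
te_Task 2 = (2 + 4·3 + 10)/6 = 24/6 = 4; σ²_Task 2 = ((10−2)/6)² = 1.778
te_Task 3 = (1 + 4·6 + 11)/6 = 36/6 = 6; σ²_Task 3 = ((11−1)/6)² = 2.778
te_Task 4 = (1 + 4·6 + 17)/6 = 42/6 = 7; σ²_Task 4 = ((17−1)/6)² = 7.111
te_Task 5 = (12 + 4·13 + 26)/6 = 90/6 = 15; σ²_Task 5 = ((26−12)/6)² = 5.444
te_Task 6 = (5 + 4·7 + 9)/6 = 42/6 = 7; σ²_Task 6 = ((9−5)/6)² = 0.444
te_Task 7 = (6 + 4·11 + 22)/6 = 72/6 = 12; σ²_Task 7 = ((22−6)/6)² = 7.111
te_Task 8 = (6 + 4·10 + 14)/6 = 60/6 = 10; σ²_Task 8 = ((14−6)/6)² = 1.778
te_Task 9 = (9 + 4·10 + 11)/6 = 60/6 = 10; σ²_Task 9 = ((11−9)/6)² = 0.111
te_Task 10 = (1 + 4·2 + 3)/6 = 12/6 = 2; σ²_Task 10 = ((3−1)/6)² = 0.111

Forward pass:
ES_Task 1 = 0; EF_Task 1 = 2
ES_Task 2 = 0; EF_Task 2 = 4
ES_Task 3 = 0; EF_Task 3 = 6
ES_Task 4 = max(EF_Task 1=2, EF_Task 3=6) = 6; EF_Task 4 = 6+7 = 13
ES_Task 5 = 4; EF_Task 5 = 4+15 = 19
ES_Task 6 = max(EF_Task 2=4, EF_Task 3=6) = 6; EF_Task 6 = 6+7 = 13
ES_Task 7 = max(EF_Task 2=4, EF_Task 3=6) = 6; EF_Task 7 = 6+12 = 18
ES_Task 8 = max(EF_Task 5=19, EF_Task 6=13) = 19; EF_Task 8 = 19+10 = 29
ES_Task 9 = 4; EF_Task 9 = 4+10 = 14
ES_Task 10 = max(EF_Task 1=2, EF_Task 4=13, EF_Task 7=18, EF_Task 8=29, EF_Task 9=14) = 29; EF_Task 10 = 29+2 = 31
Expected project duration μ = 31 days. Critical path: Task 2 → Task 5 → Task 8 → Task 10.

Variance along critical path = 1.778 + 5.444 + 1.778 + 0.111 = 9.111; σ = √9.111 = 3.018 days.
Z = (34 − 31) / 3.018 = 0.994
P(T ≤ 34) = Φ(0.994) ≈ 0.840

0.840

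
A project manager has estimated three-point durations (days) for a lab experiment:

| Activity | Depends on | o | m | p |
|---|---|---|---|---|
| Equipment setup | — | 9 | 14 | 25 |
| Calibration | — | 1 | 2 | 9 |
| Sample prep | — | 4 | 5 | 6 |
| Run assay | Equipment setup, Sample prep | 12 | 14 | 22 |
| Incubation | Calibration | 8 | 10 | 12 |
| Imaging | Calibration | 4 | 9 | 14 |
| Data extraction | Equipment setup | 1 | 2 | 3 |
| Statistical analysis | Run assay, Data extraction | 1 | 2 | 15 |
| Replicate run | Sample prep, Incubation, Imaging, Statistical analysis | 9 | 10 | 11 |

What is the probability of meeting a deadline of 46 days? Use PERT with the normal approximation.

0.695

te_Equipment setup = (9 + 4·14 + 25)/6 = 90/6 = 15; σ²_Equipment setup = ((25−9)/6)² = 7.111
te_Calibration = (1 + 4·2 + 9)/6 = 18/6 = 3; σ²_Calibration = ((9−1)/6)² = 1.778
te_Sample prep = (4 + 4·5 + 6)/6 = 30/6 = 5; σ²_Sample prep = ((6−4)/6)² = 0.111
te_Run assay = (12 + 4·14 + 22)/6 = 90/6 = 15; σ²_Run assay = ((22−12)/6)² = 2.778
te_Incubation = (8 + 4·10 + 12)/6 = 60/6 = 10; σ²_Incubation = ((12−8)/6)² = 0.444
te_Imaging = (4 + 4·9 + 14)/6 = 54/6 = 9; σ²_Imaging = ((14−4)/6)² = 2.778
te_Data extraction = (1 + 4·2 + 3)/6 = 12/6 = 2; σ²_Data extraction = ((3−1)/6)² = 0.111
te_Statistical analysis = (1 + 4·2 + 15)/6 = 24/6 = 4; σ²_Statistical analysis = ((15−1)/6)² = 5.444
te_Replicate run = (9 + 4·10 + 11)/6 = 60/6 = 10; σ²_Replicate run = ((11−9)/6)² = 0.111

Forward pass:
ES_Equipment setup = 0; EF_Equipment setup = 15
ES_Calibration = 0; EF_Calibration = 3
ES_Sample prep = 0; EF_Sample prep = 5
ES_Run assay = max(EF_Equipment setup=15, EF_Sample prep=5) = 15; EF_Run assay = 15+15 = 30
ES_Incubation = 3; EF_Incubation = 3+10 = 13
ES_Imaging = 3; EF_Imaging = 3+9 = 12
ES_Data extraction = 15; EF_Data extraction = 15+2 = 17
ES_Statistical analysis = max(EF_Run assay=30, EF_Data extraction=17) = 30; EF_Statistical analysis = 30+4 = 34
ES_Replicate run = max(EF_Sample prep=5, EF_Incubation=13, EF_Imaging=12, EF_Statistical analysis=34) = 34; EF_Replicate run = 34+10 = 44
Expected project duration μ = 44 days. Critical path: Equipment setup → Run assay → Statistical analysis → Replicate run.

Variance along critical path = 7.111 + 2.778 + 5.444 + 0.111 = 15.444; σ = √15.444 = 3.930 days.
Z = (46 − 44) / 3.930 = 0.509
P(T ≤ 46) = Φ(0.509) ≈ 0.695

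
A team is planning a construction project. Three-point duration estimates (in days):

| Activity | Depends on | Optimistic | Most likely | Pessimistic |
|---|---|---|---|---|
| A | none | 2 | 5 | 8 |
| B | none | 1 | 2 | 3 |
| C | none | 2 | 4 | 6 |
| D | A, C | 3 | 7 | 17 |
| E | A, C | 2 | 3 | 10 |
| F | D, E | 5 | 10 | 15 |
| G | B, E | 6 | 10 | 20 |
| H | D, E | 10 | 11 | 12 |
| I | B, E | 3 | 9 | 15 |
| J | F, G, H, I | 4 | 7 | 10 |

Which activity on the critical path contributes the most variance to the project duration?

D

te_A = (2 + 4·5 + 8)/6 = 30/6 = 5; σ²_A = ((8−2)/6)² = 1.000
te_B = (1 + 4·2 + 3)/6 = 12/6 = 2; σ²_B = ((3−1)/6)² = 0.111
te_C = (2 + 4·4 + 6)/6 = 24/6 = 4; σ²_C = ((6−2)/6)² = 0.444
te_D = (3 + 4·7 + 17)/6 = 48/6 = 8; σ²_D = ((17−3)/6)² = 5.444
te_E = (2 + 4·3 + 10)/6 = 24/6 = 4; σ²_E = ((10−2)/6)² = 1.778
te_F = (5 + 4·10 + 15)/6 = 60/6 = 10; σ²_F = ((15−5)/6)² = 2.778
te_G = (6 + 4·10 + 20)/6 = 66/6 = 11; σ²_G = ((20−6)/6)² = 5.444
te_H = (10 + 4·11 + 12)/6 = 66/6 = 11; σ²_H = ((12−10)/6)² = 0.111
te_I = (3 + 4·9 + 15)/6 = 54/6 = 9; σ²_I = ((15−3)/6)² = 4.000
te_J = (4 + 4·7 + 10)/6 = 42/6 = 7; σ²_J = ((10−4)/6)² = 1.000

Forward pass:
ES_A = 0; EF_A = 5
ES_B = 0; EF_B = 2
ES_C = 0; EF_C = 4
ES_D = max(EF_A=5, EF_C=4) = 5; EF_D = 5+8 = 13
ES_E = max(EF_A=5, EF_C=4) = 5; EF_E = 5+4 = 9
ES_F = max(EF_D=13, EF_E=9) = 13; EF_F = 13+10 = 23
ES_G = max(EF_B=2, EF_E=9) = 9; EF_G = 9+11 = 20
ES_H = max(EF_D=13, EF_E=9) = 13; EF_H = 13+11 = 24
ES_I = max(EF_B=2, EF_E=9) = 9; EF_I = 9+9 = 18
ES_J = max(EF_F=23, EF_G=20, EF_H=24, EF_I=18) = 24; EF_J = 24+7 = 31
Expected project duration μ = 31 days. Critical path: A → D → H → J.

Variances on critical path: σ²_A=1.000, σ²_D=5.444, σ²_H=0.111, σ²_J=1.000.
Largest is σ²_D = 5.444.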